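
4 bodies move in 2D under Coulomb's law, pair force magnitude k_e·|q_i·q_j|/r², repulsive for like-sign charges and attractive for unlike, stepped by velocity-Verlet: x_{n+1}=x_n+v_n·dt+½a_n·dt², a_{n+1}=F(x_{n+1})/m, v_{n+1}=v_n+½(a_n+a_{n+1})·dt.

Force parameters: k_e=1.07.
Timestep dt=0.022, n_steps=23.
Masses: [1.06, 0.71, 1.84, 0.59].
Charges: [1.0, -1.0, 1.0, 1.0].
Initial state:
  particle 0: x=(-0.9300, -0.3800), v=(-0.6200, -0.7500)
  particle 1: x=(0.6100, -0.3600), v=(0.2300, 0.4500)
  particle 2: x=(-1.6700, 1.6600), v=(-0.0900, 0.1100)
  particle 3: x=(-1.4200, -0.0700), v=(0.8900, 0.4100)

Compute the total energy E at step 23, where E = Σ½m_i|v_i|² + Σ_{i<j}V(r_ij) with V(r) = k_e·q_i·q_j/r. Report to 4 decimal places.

step 0: x0=(-0.9300, -0.3800) x1=(0.6100, -0.3600) x2=(-1.6700, 1.6600) x3=(-1.4200, -0.0700)
step 1: x0=(-0.9429, -0.3969) x1=(0.6148, -0.3501) x2=(-1.6720, 1.6625) x3=(-1.4014, -0.0604)
step 2: x0=(-0.9544, -0.4149) x1=(0.6190, -0.3401) x2=(-1.6740, 1.6651) x3=(-1.3847, -0.0496)
step 3: x0=(-0.9644, -0.4339) x1=(0.6228, -0.3300) x2=(-1.6760, 1.6678) x3=(-1.3699, -0.0373)
step 4: x0=(-0.9732, -0.4540) x1=(0.6260, -0.3199) x2=(-1.6780, 1.6707) x3=(-1.3568, -0.0234)
step 5: x0=(-0.9807, -0.4753) x1=(0.6287, -0.3097) x2=(-1.6800, 1.6737) x3=(-1.3451, -0.0078)
step 6: x0=(-0.9872, -0.4978) x1=(0.6308, -0.2995) x2=(-1.6821, 1.6768) x3=(-1.3347, 0.0094)
step 7: x0=(-0.9927, -0.5214) x1=(0.6325, -0.2892) x2=(-1.6841, 1.6800) x3=(-1.3253, 0.0282)
step 8: x0=(-0.9974, -0.5461) x1=(0.6336, -0.2789) x2=(-1.6862, 1.6834) x3=(-1.3168, 0.0484)
step 9: x0=(-1.0014, -0.5718) x1=(0.6343, -0.2685) x2=(-1.6883, 1.6869) x3=(-1.3089, 0.0701)
step 10: x0=(-1.0048, -0.5984) x1=(0.6344, -0.2581) x2=(-1.6904, 1.6905) x3=(-1.3014, 0.0929)
step 11: x0=(-1.0077, -0.6259) x1=(0.6340, -0.2477) x2=(-1.6925, 1.6943) x3=(-1.2942, 0.1168)
step 12: x0=(-1.0101, -0.6541) x1=(0.6331, -0.2372) x2=(-1.6947, 1.6982) x3=(-1.2873, 0.1416)
step 13: x0=(-1.0120, -0.6830) x1=(0.6318, -0.2267) x2=(-1.6968, 1.7022) x3=(-1.2804, 0.1673)
step 14: x0=(-1.0136, -0.7125) x1=(0.6299, -0.2162) x2=(-1.6990, 1.7063) x3=(-1.2735, 0.1936)
step 15: x0=(-1.0149, -0.7426) x1=(0.6276, -0.2057) x2=(-1.7012, 1.7106) x3=(-1.2666, 0.2204)
step 16: x0=(-1.0159, -0.7731) x1=(0.6247, -0.1952) x2=(-1.7034, 1.7150) x3=(-1.2596, 0.2477)
step 17: x0=(-1.0166, -0.8042) x1=(0.6214, -0.1846) x2=(-1.7056, 1.7196) x3=(-1.2524, 0.2754)
step 18: x0=(-1.0170, -0.8356) x1=(0.6177, -0.1741) x2=(-1.7078, 1.7243) x3=(-1.2451, 0.3034)
step 19: x0=(-1.0172, -0.8674) x1=(0.6134, -0.1635) x2=(-1.7101, 1.7291) x3=(-1.2375, 0.3316)
step 20: x0=(-1.0172, -0.8995) x1=(0.6087, -0.1529) x2=(-1.7124, 1.7341) x3=(-1.2297, 0.3599)
step 21: x0=(-1.0170, -0.9319) x1=(0.6035, -0.1423) x2=(-1.7148, 1.7392) x3=(-1.2216, 0.3882)
step 22: x0=(-1.0166, -0.9646) x1=(0.5979, -0.1317) x2=(-1.7171, 1.7444) x3=(-1.2131, 0.4166)
step 23: x0=(-1.0160, -0.9975) x1=(0.5918, -0.1210) x2=(-1.7195, 1.7498) x3=(-1.2044, 0.4450)
step 0 velocities: v0=(-0.6200, -0.7500) v1=(0.2300, 0.4500) v2=(-0.0900, 0.1100) v3=(0.8900, 0.4100)
step 0: KE=0.8944, PE=1.3828, E=2.2771
step 23 velocities: v0=(0.0309, -1.5012) v1=(-0.2873, 0.4830) v2=(-0.1099, 0.2486) v3=(0.4052, 1.2876)
step 23: KE=1.9126, PE=0.3632, E=2.2759

2.2759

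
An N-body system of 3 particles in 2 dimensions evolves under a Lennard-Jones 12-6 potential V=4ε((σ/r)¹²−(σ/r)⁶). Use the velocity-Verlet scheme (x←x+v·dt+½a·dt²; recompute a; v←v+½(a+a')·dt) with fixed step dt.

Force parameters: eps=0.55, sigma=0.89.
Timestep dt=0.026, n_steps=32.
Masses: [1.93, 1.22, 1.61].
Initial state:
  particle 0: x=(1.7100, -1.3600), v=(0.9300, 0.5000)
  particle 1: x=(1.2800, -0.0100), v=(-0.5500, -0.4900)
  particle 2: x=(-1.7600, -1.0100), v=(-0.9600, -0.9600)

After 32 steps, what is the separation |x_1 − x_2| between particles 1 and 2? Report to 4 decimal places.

step 0: x0=(1.7100, -1.3600) x1=(1.2800, -0.0100) x2=(-1.7600, -1.0100)
step 1: x0=(1.7342, -1.3469) x1=(1.2657, -0.0229) x2=(-1.7850, -1.0350)
step 2: x0=(1.7582, -1.3337) x1=(1.2516, -0.0360) x2=(-1.8099, -1.0599)
step 3: x0=(1.7823, -1.3202) x1=(1.2375, -0.0495) x2=(-1.8349, -1.0849)
step 4: x0=(1.8062, -1.3066) x1=(1.2236, -0.0632) x2=(-1.8598, -1.1098)
step 5: x0=(1.8301, -1.2928) x1=(1.2098, -0.0772) x2=(-1.8848, -1.1348)
step 6: x0=(1.8538, -1.2788) x1=(1.1962, -0.0916) x2=(-1.9097, -1.1598)
step 7: x0=(1.8774, -1.2645) x1=(1.1827, -0.1063) x2=(-1.9347, -1.1847)
step 8: x0=(1.9010, -1.2501) x1=(1.1695, -0.1212) x2=(-1.9596, -1.2097)
step 9: x0=(1.9243, -1.2355) x1=(1.1564, -0.1365) x2=(-1.9846, -1.2346)
step 10: x0=(1.9476, -1.2207) x1=(1.1436, -0.1522) x2=(-2.0095, -1.2596)
step 11: x0=(1.9707, -1.2057) x1=(1.1310, -0.1681) x2=(-2.0345, -1.2845)
step 12: x0=(1.9936, -1.1904) x1=(1.1187, -0.1843) x2=(-2.0594, -1.3095)
step 13: x0=(2.0164, -1.1750) x1=(1.1066, -0.2009) x2=(-2.0844, -1.3345)
step 14: x0=(2.0390, -1.1595) x1=(1.0947, -0.2177) x2=(-2.1093, -1.3594)
step 15: x0=(2.0614, -1.1437) x1=(1.0832, -0.2348) x2=(-2.1343, -1.3844)
step 16: x0=(2.0837, -1.1278) x1=(1.0720, -0.2522) x2=(-2.1592, -1.4093)
step 17: x0=(2.1057, -1.1117) x1=(1.0610, -0.2699) x2=(-2.1842, -1.4343)
step 18: x0=(2.1276, -1.0954) x1=(1.0504, -0.2878) x2=(-2.2091, -1.4592)
step 19: x0=(2.1492, -1.0790) x1=(1.0400, -0.3059) x2=(-2.2341, -1.4842)
step 20: x0=(2.1707, -1.0625) x1=(1.0300, -0.3242) x2=(-2.2590, -1.5092)
step 21: x0=(2.1920, -1.0458) x1=(1.0202, -0.3427) x2=(-2.2840, -1.5341)
step 22: x0=(2.2131, -1.0291) x1=(1.0108, -0.3614) x2=(-2.3089, -1.5591)
step 23: x0=(2.2340, -1.0122) x1=(1.0016, -0.3803) x2=(-2.3339, -1.5840)
step 24: x0=(2.2548, -0.9952) x1=(0.9927, -0.3993) x2=(-2.3588, -1.6090)
step 25: x0=(2.2753, -0.9782) x1=(0.9841, -0.4184) x2=(-2.3837, -1.6339)
step 26: x0=(2.2957, -0.9611) x1=(0.9758, -0.4377) x2=(-2.4087, -1.6589)
step 27: x0=(2.3159, -0.9439) x1=(0.9677, -0.4570) x2=(-2.4336, -1.6838)
step 28: x0=(2.3360, -0.9267) x1=(0.9599, -0.4765) x2=(-2.4586, -1.7088)
step 29: x0=(2.3560, -0.9094) x1=(0.9523, -0.4960) x2=(-2.4835, -1.7338)
step 30: x0=(2.3757, -0.8921) x1=(0.9449, -0.5156) x2=(-2.5084, -1.7587)
step 31: x0=(2.3954, -0.8747) x1=(0.9377, -0.5352) x2=(-2.5334, -1.7837)
step 32: x0=(2.4150, -0.8573) x1=(0.9307, -0.5549) x2=(-2.5583, -1.8086)

3.7075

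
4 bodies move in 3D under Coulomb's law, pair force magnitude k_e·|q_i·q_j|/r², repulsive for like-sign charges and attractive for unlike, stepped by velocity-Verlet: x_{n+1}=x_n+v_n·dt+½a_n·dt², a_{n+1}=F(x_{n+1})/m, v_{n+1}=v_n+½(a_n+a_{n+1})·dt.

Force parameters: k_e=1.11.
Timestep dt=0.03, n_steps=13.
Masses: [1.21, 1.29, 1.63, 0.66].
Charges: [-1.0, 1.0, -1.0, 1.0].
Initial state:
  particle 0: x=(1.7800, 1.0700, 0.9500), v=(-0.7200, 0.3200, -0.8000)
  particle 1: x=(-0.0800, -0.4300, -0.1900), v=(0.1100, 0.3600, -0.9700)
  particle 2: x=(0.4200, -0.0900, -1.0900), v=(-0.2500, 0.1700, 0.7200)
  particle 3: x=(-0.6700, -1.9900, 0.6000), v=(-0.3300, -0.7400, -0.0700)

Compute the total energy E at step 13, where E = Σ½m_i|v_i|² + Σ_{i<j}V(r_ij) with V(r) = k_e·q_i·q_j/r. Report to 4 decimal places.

step 0: x0=(1.7800, 1.0700, 0.9500) x1=(-0.0800, -0.4300, -0.1900) x2=(0.4200, -0.0900, -1.0900) x3=(-0.6700, -1.9900, 0.6000)
step 1: x0=(1.7584, 1.0796, 0.9260) x1=(-0.0765, -0.4190, -0.2194) x2=(0.4123, -0.0850, -1.0682) x3=(-0.6799, -2.0123, 0.5979)
step 2: x0=(1.7367, 1.0891, 0.9021) x1=(-0.0725, -0.4075, -0.2494) x2=(0.4043, -0.0803, -1.0459) x3=(-0.6898, -2.0347, 0.5960)
step 3: x0=(1.7149, 1.0985, 0.8781) x1=(-0.0679, -0.3954, -0.2802) x2=(0.3960, -0.0759, -1.0232) x3=(-0.6997, -2.0573, 0.5940)
step 4: x0=(1.6931, 1.1079, 0.8542) x1=(-0.0628, -0.3829, -0.3116) x2=(0.3871, -0.0719, -0.9999) x3=(-0.7096, -2.0799, 0.5922)
step 5: x0=(1.6713, 1.1173, 0.8304) x1=(-0.0570, -0.3698, -0.3439) x2=(0.3778, -0.0682, -0.9760) x3=(-0.7194, -2.1027, 0.5904)
step 6: x0=(1.6494, 1.1266, 0.8066) x1=(-0.0505, -0.3560, -0.3771) x2=(0.3680, -0.0650, -0.9514) x3=(-0.7293, -2.1255, 0.5886)
step 7: x0=(1.6275, 1.1358, 0.7828) x1=(-0.0431, -0.3415, -0.4113) x2=(0.3575, -0.0622, -0.9261) x3=(-0.7391, -2.1484, 0.5869)
step 8: x0=(1.6055, 1.1450, 0.7590) x1=(-0.0347, -0.3262, -0.4466) x2=(0.3462, -0.0601, -0.8999) x3=(-0.7489, -2.1713, 0.5853)
step 9: x0=(1.5835, 1.1541, 0.7353) x1=(-0.0251, -0.3100, -0.4832) x2=(0.3340, -0.0587, -0.8728) x3=(-0.7587, -2.1943, 0.5837)
step 10: x0=(1.5614, 1.1632, 0.7116) x1=(-0.0141, -0.2926, -0.5214) x2=(0.3206, -0.0581, -0.8445) x3=(-0.7684, -2.2173, 0.5821)
step 11: x0=(1.5393, 1.1723, 0.6879) x1=(-0.0010, -0.2737, -0.5613) x2=(0.3057, -0.0587, -0.8148) x3=(-0.7781, -2.2403, 0.5806)
step 12: x0=(1.5172, 1.1813, 0.6643) x1=(0.0147, -0.2529, -0.6033) x2=(0.2886, -0.0608, -0.7835) x3=(-0.7877, -2.2633, 0.5791)
step 13: x0=(1.4950, 1.1903, 0.6407) x1=(0.0344, -0.2291, -0.6478) x2=(0.2684, -0.0652, -0.7502) x3=(-0.7973, -2.2862, 0.5776)
step 0 velocities: v0=(-0.7200, 0.3200, -0.8000) v1=(0.1100, 0.3600, -0.9700) v2=(-0.2500, 0.1700, 0.7200) v3=(-0.3300, -0.7400, -0.0700)
step 0: KE=2.1763, PE=-1.1156, E=1.0608
step 13 velocities: v0=(-0.7386, 0.2992, -0.7864) v1=(0.7675, 0.8704, -1.5322) v2=(-0.7607, -0.2084, 1.1462) v3=(-0.3196, -0.7648, -0.0487)
step 13: KE=4.9464, PE=-3.8477, E=1.0987

1.0987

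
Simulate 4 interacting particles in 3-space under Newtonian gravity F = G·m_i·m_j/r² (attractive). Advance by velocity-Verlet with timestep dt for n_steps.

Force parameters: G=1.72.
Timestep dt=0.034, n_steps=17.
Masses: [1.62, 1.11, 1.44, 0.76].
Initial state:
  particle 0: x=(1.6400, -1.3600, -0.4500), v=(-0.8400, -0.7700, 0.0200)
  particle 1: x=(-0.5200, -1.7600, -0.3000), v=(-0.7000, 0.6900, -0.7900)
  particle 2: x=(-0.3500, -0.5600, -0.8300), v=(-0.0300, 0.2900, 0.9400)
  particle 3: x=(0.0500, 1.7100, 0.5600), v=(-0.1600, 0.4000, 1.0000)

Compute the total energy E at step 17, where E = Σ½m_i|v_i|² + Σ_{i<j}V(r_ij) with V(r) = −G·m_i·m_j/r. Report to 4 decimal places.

step 0: x0=(1.6400, -1.3600, -0.4500) x1=(-0.5200, -1.7600, -0.3000) x2=(-0.3500, -0.5600, -0.8300) x3=(0.0500, 1.7100, 0.5600)
step 1: x0=(1.6109, -1.3861, -0.4493) x1=(-0.5434, -1.7357, -0.3272) x2=(-0.3508, -0.5507, -0.7977) x3=(0.0446, 1.7232, 0.5938)
step 2: x0=(1.5808, -1.4119, -0.4487) x1=(-0.5658, -1.7096, -0.3550) x2=(-0.3511, -0.5428, -0.7646) x3=(0.0392, 1.7358, 0.6274)
step 3: x0=(1.5495, -1.4374, -0.4481) x1=(-0.5872, -1.6816, -0.3835) x2=(-0.3510, -0.5363, -0.7309) x3=(0.0338, 1.7476, 0.6606)
step 4: x0=(1.5172, -1.4626, -0.4476) x1=(-0.6075, -1.6516, -0.4124) x2=(-0.3505, -0.5313, -0.6966) x3=(0.0284, 1.7588, 0.6935)
step 5: x0=(1.4838, -1.4874, -0.4471) x1=(-0.6267, -1.6194, -0.4418) x2=(-0.3497, -0.5279, -0.6617) x3=(0.0230, 1.7693, 0.7260)
step 6: x0=(1.4493, -1.5119, -0.4466) x1=(-0.6446, -1.5851, -0.4717) x2=(-0.3486, -0.5263, -0.6263) x3=(0.0177, 1.7791, 0.7583)
step 7: x0=(1.4136, -1.5360, -0.4462) x1=(-0.6611, -1.5485, -0.5017) x2=(-0.3472, -0.5266, -0.5905) x3=(0.0123, 1.7882, 0.7902)
step 8: x0=(1.3768, -1.5597, -0.4458) x1=(-0.6761, -1.5093, -0.5320) x2=(-0.3458, -0.5289, -0.5544) x3=(0.0069, 1.7966, 0.8218)
step 9: x0=(1.3389, -1.5829, -0.4454) x1=(-0.6895, -1.4675, -0.5622) x2=(-0.3443, -0.5334, -0.5181) x3=(0.0016, 1.8044, 0.8530)
step 10: x0=(1.2997, -1.6056, -0.4450) x1=(-0.7011, -1.4230, -0.5922) x2=(-0.3428, -0.5403, -0.4817) x3=(-0.0038, 1.8115, 0.8840)
step 11: x0=(1.2593, -1.6278, -0.4447) x1=(-0.7107, -1.3756, -0.6217) x2=(-0.3415, -0.5497, -0.4455) x3=(-0.0092, 1.8179, 0.9146)
step 12: x0=(1.2178, -1.6493, -0.4443) x1=(-0.7182, -1.3251, -0.6505) x2=(-0.3405, -0.5616, -0.4097) x3=(-0.0146, 1.8237, 0.9448)
step 13: x0=(1.1750, -1.6703, -0.4440) x1=(-0.7232, -1.2716, -0.6781) x2=(-0.3400, -0.5764, -0.3746) x3=(-0.0200, 1.8288, 0.9748)
step 14: x0=(1.1309, -1.6905, -0.4437) x1=(-0.7257, -1.2148, -0.7042) x2=(-0.3401, -0.5940, -0.3405) x3=(-0.0254, 1.8332, 1.0044)
step 15: x0=(1.0856, -1.7101, -0.4434) x1=(-0.7252, -1.1549, -0.7282) x2=(-0.3409, -0.6146, -0.3079) x3=(-0.0308, 1.8370, 1.0336)
step 16: x0=(1.0389, -1.7288, -0.4431) x1=(-0.7216, -1.0920, -0.7495) x2=(-0.3427, -0.6380, -0.2771) x3=(-0.0363, 1.8402, 1.0626)
step 17: x0=(0.9910, -1.7467, -0.4427) x1=(-0.7147, -1.0263, -0.7675) x2=(-0.3456, -0.6643, -0.2488) x3=(-0.0418, 1.8427, 1.0912)
step 0 velocities: v0=(-0.8400, -0.7700, 0.0200) v1=(-0.7000, 0.6900, -0.7900) v2=(-0.0300, 0.2900, 0.9400) v3=(-0.1600, 0.4000, 1.0000)
step 0: KE=3.0826, PE=-7.0132, E=-3.9306
step 17 velocities: v0=(-1.4295, -0.5122, 0.0108) v1=(0.2562, 1.9686, -0.4698) v2=(-0.1032, -0.8089, 0.7900) v3=(-0.1613, 0.0652, 0.8361)
step 17: KE=5.3829, PE=-9.3171, E=-3.9341

-3.9341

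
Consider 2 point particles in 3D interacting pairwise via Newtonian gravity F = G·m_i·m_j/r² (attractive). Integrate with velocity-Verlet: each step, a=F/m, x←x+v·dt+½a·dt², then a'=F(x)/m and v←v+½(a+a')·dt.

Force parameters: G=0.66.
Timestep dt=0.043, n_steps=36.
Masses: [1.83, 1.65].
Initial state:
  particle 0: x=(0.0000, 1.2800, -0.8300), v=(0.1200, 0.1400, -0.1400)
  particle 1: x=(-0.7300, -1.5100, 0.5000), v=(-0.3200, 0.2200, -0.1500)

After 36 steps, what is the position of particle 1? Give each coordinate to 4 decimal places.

step 0: x0=(0.0000, 1.2800, -0.8300) x1=(-0.7300, -1.5100, 0.5000)
step 1: x0=(0.0051, 1.2859, -0.8360) x1=(-0.7437, -1.5004, 0.4935)
step 2: x0=(0.0102, 1.2917, -0.8419) x1=(-0.7574, -1.4907, 0.4869)
step 3: x0=(0.0153, 1.2973, -0.8477) x1=(-0.7710, -1.4807, 0.4802)
step 4: x0=(0.0203, 1.3027, -0.8534) x1=(-0.7846, -1.4706, 0.4735)
step 5: x0=(0.0252, 1.3079, -0.8591) x1=(-0.7981, -1.4603, 0.4666)
step 6: x0=(0.0301, 1.3130, -0.8646) x1=(-0.8116, -1.4498, 0.4596)
step 7: x0=(0.0349, 1.3179, -0.8701) x1=(-0.8250, -1.4390, 0.4526)
step 8: x0=(0.0397, 1.3226, -0.8755) x1=(-0.8383, -1.4281, 0.4454)
step 9: x0=(0.0444, 1.3271, -0.8808) x1=(-0.8516, -1.4170, 0.4382)
step 10: x0=(0.0491, 1.3315, -0.8860) x1=(-0.8648, -1.4057, 0.4309)
step 11: x0=(0.0537, 1.3357, -0.8912) x1=(-0.8780, -1.3943, 0.4235)
step 12: x0=(0.0583, 1.3397, -0.8962) x1=(-0.8911, -1.3826, 0.4159)
step 13: x0=(0.0628, 1.3436, -0.9012) x1=(-0.9041, -1.3707, 0.4083)
step 14: x0=(0.0672, 1.3472, -0.9061) x1=(-0.9171, -1.3587, 0.4006)
step 15: x0=(0.0716, 1.3507, -0.9109) x1=(-0.9299, -1.3464, 0.3929)
step 16: x0=(0.0759, 1.3541, -0.9157) x1=(-0.9428, -1.3340, 0.3850)
step 17: x0=(0.0801, 1.3572, -0.9203) x1=(-0.9555, -1.3213, 0.3770)
step 18: x0=(0.0843, 1.3602, -0.9249) x1=(-0.9682, -1.3085, 0.3689)
step 19: x0=(0.0884, 1.3630, -0.9294) x1=(-0.9808, -1.2955, 0.3608)
step 20: x0=(0.0925, 1.3657, -0.9337) x1=(-0.9933, -1.2823, 0.3525)
step 21: x0=(0.0964, 1.3682, -0.9381) x1=(-1.0057, -1.2689, 0.3442)
step 22: x0=(0.1003, 1.3705, -0.9423) x1=(-1.0181, -1.2553, 0.3358)
step 23: x0=(0.1041, 1.3726, -0.9464) x1=(-1.0303, -1.2415, 0.3272)
step 24: x0=(0.1079, 1.3745, -0.9505) x1=(-1.0425, -1.2276, 0.3186)
step 25: x0=(0.1116, 1.3763, -0.9545) x1=(-1.0546, -1.2134, 0.3099)
step 26: x0=(0.1151, 1.3779, -0.9584) x1=(-1.0667, -1.1990, 0.3011)
step 27: x0=(0.1187, 1.3793, -0.9622) x1=(-1.0786, -1.1845, 0.2922)
step 28: x0=(0.1221, 1.3806, -0.9659) x1=(-1.0904, -1.1698, 0.2832)
step 29: x0=(0.1254, 1.3817, -0.9695) x1=(-1.1022, -1.1548, 0.2741)
step 30: x0=(0.1287, 1.3826, -0.9731) x1=(-1.1138, -1.1397, 0.2649)
step 31: x0=(0.1319, 1.3833, -0.9765) x1=(-1.1254, -1.1244, 0.2556)
step 32: x0=(0.1350, 1.3839, -0.9799) x1=(-1.1369, -1.1088, 0.2462)
step 33: x0=(0.1380, 1.3843, -0.9832) x1=(-1.1482, -1.0931, 0.2367)
step 34: x0=(0.1409, 1.3845, -0.9864) x1=(-1.1595, -1.0772, 0.2272)
step 35: x0=(0.1437, 1.3845, -0.9895) x1=(-1.1707, -1.0611, 0.2175)
step 36: x0=(0.1464, 1.3844, -0.9925) x1=(-1.1817, -1.0448, 0.2077)

(-1.1817, -1.0448, 0.2077)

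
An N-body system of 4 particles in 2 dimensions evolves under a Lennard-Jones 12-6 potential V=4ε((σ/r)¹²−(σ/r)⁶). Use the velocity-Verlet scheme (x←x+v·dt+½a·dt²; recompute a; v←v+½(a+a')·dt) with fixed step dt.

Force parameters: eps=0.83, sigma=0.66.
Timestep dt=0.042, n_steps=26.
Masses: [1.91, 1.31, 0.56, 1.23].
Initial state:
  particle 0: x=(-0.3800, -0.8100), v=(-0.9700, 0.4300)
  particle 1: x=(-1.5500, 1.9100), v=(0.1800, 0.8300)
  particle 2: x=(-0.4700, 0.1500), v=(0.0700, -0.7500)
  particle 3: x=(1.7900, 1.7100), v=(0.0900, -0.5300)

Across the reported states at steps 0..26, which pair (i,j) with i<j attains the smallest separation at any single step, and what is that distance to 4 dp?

step 0: x0=(-0.3800, -0.8100) x1=(-1.5500, 1.9100) x2=(-0.4700, 0.1500) x3=(1.7900, 1.7100)
step 1: x0=(-0.4208, -0.7912) x1=(-1.5424, 1.9449) x2=(-0.4668, 0.1159) x3=(1.7938, 1.6877)
step 2: x0=(-0.4617, -0.7702) x1=(-1.5349, 1.9797) x2=(-0.4633, 0.0746) x3=(1.7976, 1.6655)
step 3: x0=(-0.5027, -0.7466) x1=(-1.5273, 2.0145) x2=(-0.4597, 0.0241) x3=(1.8013, 1.6432)
step 4: x0=(-0.5435, -0.7209) x1=(-1.5197, 2.0494) x2=(-0.4566, -0.0332) x3=(1.8051, 1.6209)
step 5: x0=(-0.5855, -0.7049) x1=(-1.5121, 2.0842) x2=(-0.4493, -0.0578) x3=(1.8089, 1.5987)
step 6: x0=(-0.6331, -0.7151) x1=(-1.5045, 2.1190) x2=(-0.4231, 0.0074) x3=(1.8126, 1.5764)
step 7: x0=(-0.6803, -0.7244) x1=(-1.4969, 2.1538) x2=(-0.3979, 0.0693) x3=(1.8164, 1.5541)
step 8: x0=(-0.7267, -0.7311) x1=(-1.4894, 2.1886) x2=(-0.3758, 0.1225) x3=(1.8202, 1.5319)
step 9: x0=(-0.7723, -0.7360) x1=(-1.4818, 2.2234) x2=(-0.3562, 0.1695) x3=(1.8239, 1.5096)
step 10: x0=(-0.8174, -0.7398) x1=(-1.4742, 2.2582) x2=(-0.3384, 0.2126) x3=(1.8277, 1.4873)
step 11: x0=(-0.8621, -0.7428) x1=(-1.4666, 2.2930) x2=(-0.3220, 0.2531) x3=(1.8314, 1.4651)
step 12: x0=(-0.9066, -0.7452) x1=(-1.4589, 2.3277) x2=(-0.3066, 0.2918) x3=(1.8352, 1.4428)
step 13: x0=(-0.9508, -0.7473) x1=(-1.4513, 2.3625) x2=(-0.2918, 0.3293) x3=(1.8389, 1.4205)
step 14: x0=(-0.9949, -0.7492) x1=(-1.4437, 2.3973) x2=(-0.2775, 0.3660) x3=(1.8427, 1.3982)
step 15: x0=(-1.0388, -0.7509) x1=(-1.4361, 2.4320) x2=(-0.2636, 0.4022) x3=(1.8464, 1.3759)
step 16: x0=(-1.0827, -0.7524) x1=(-1.4285, 2.4668) x2=(-0.2500, 0.4379) x3=(1.8501, 1.3536)
step 17: x0=(-1.1265, -0.7539) x1=(-1.4209, 2.5016) x2=(-0.2366, 0.4734) x3=(1.8538, 1.3313)
step 18: x0=(-1.1703, -0.7553) x1=(-1.4132, 2.5363) x2=(-0.2233, 0.5086) x3=(1.8575, 1.3090)
step 19: x0=(-1.2140, -0.7567) x1=(-1.4056, 2.5710) x2=(-0.2101, 0.5437) x3=(1.8612, 1.2867)
step 20: x0=(-1.2577, -0.7580) x1=(-1.3980, 2.6058) x2=(-0.1971, 0.5787) x3=(1.8649, 1.2644)
step 21: x0=(-1.3014, -0.7593) x1=(-1.3903, 2.6405) x2=(-0.1841, 0.6136) x3=(1.8686, 1.2421)
step 22: x0=(-1.3451, -0.7606) x1=(-1.3827, 2.6752) x2=(-0.1711, 0.6485) x3=(1.8723, 1.2198)
step 23: x0=(-1.3887, -0.7618) x1=(-1.3751, 2.7099) x2=(-0.1582, 0.6833) x3=(1.8759, 1.1975)
step 24: x0=(-1.4323, -0.7631) x1=(-1.3674, 2.7446) x2=(-0.1453, 0.7181) x3=(1.8796, 1.1752)
step 25: x0=(-1.4760, -0.7643) x1=(-1.3598, 2.7794) x2=(-0.1323, 0.7529) x3=(1.8832, 1.1529)
step 26: x0=(-1.5196, -0.7655) x1=(-1.3521, 2.8141) x2=(-0.1194, 0.7876) x3=(1.8868, 1.1306)

pair (0,2), distance 0.6613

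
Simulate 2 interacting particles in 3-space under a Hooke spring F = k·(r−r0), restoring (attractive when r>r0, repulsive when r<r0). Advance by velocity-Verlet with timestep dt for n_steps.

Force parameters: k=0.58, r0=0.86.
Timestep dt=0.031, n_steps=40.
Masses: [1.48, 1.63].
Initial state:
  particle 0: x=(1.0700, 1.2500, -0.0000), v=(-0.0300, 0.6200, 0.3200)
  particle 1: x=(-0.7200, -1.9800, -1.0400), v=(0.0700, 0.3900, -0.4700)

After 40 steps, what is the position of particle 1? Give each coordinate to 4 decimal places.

(-0.2918, -0.8467, -1.3548)

step 0: x0=(1.0700, 1.2500, -0.0000) x1=(-0.7200, -1.9800, -1.0400)
step 1: x0=(1.0688, 1.2687, 0.0098) x1=(-0.7176, -1.9675, -1.0544)
step 2: x0=(1.0671, 1.2865, 0.0192) x1=(-0.7147, -1.9541, -1.0686)
step 3: x0=(1.0649, 1.3034, 0.0284) x1=(-0.7114, -1.9399, -1.0824)
step 4: x0=(1.0621, 1.3193, 0.0372) x1=(-0.7075, -1.9248, -1.0960)
step 5: x0=(1.0588, 1.3343, 0.0457) x1=(-0.7032, -1.9088, -1.1093)
step 6: x0=(1.0550, 1.3483, 0.0538) x1=(-0.6985, -1.8920, -1.1222)
step 7: x0=(1.0507, 1.3613, 0.0616) x1=(-0.6932, -1.8743, -1.1349)
step 8: x0=(1.0459, 1.3734, 0.0690) x1=(-0.6875, -1.8557, -1.1472)
step 9: x0=(1.0406, 1.3846, 0.0761) x1=(-0.6814, -1.8363, -1.1592)
step 10: x0=(1.0348, 1.3948, 0.0829) x1=(-0.6748, -1.8161, -1.1709)
step 11: x0=(1.0285, 1.4041, 0.0892) x1=(-0.6677, -1.7950, -1.1822)
step 12: x0=(1.0216, 1.4124, 0.0952) x1=(-0.6602, -1.7730, -1.1932)
step 13: x0=(1.0143, 1.4199, 0.1008) x1=(-0.6522, -1.7502, -1.2039)
step 14: x0=(1.0065, 1.4264, 0.1061) x1=(-0.6438, -1.7265, -1.2142)
step 15: x0=(0.9982, 1.4319, 0.1109) x1=(-0.6350, -1.7021, -1.2242)
step 16: x0=(0.9895, 1.4366, 0.1154) x1=(-0.6257, -1.6768, -1.2338)
step 17: x0=(0.9803, 1.4403, 0.1195) x1=(-0.6160, -1.6506, -1.2430)
step 18: x0=(0.9706, 1.4432, 0.1231) x1=(-0.6059, -1.6237, -1.2519)
step 19: x0=(0.9604, 1.4452, 0.1264) x1=(-0.5953, -1.5959, -1.2605)
step 20: x0=(0.9499, 1.4463, 0.1293) x1=(-0.5844, -1.5674, -1.2687)
step 21: x0=(0.9388, 1.4465, 0.1318) x1=(-0.5731, -1.5381, -1.2765)
step 22: x0=(0.9274, 1.4459, 0.1338) x1=(-0.5613, -1.5079, -1.2839)
step 23: x0=(0.9155, 1.4444, 0.1355) x1=(-0.5492, -1.4771, -1.2910)
step 24: x0=(0.9031, 1.4421, 0.1368) x1=(-0.5367, -1.4454, -1.2977)
step 25: x0=(0.8904, 1.4390, 0.1376) x1=(-0.5238, -1.4130, -1.3040)
step 26: x0=(0.8773, 1.4350, 0.1381) x1=(-0.5106, -1.3799, -1.3100)
step 27: x0=(0.8638, 1.4303, 0.1381) x1=(-0.4970, -1.3461, -1.3156)
step 28: x0=(0.8499, 1.4247, 0.1377) x1=(-0.4830, -1.3115, -1.3208)
step 29: x0=(0.8356, 1.4185, 0.1369) x1=(-0.4687, -1.2763, -1.3256)
step 30: x0=(0.8210, 1.4114, 0.1357) x1=(-0.4541, -1.2403, -1.3301)
step 31: x0=(0.8060, 1.4036, 0.1341) x1=(-0.4392, -1.2037, -1.3342)
step 32: x0=(0.7906, 1.3951, 0.1321) x1=(-0.4239, -1.1665, -1.3380)
step 33: x0=(0.7750, 1.3859, 0.1297) x1=(-0.4084, -1.1286, -1.3413)
step 34: x0=(0.7590, 1.3760, 0.1269) x1=(-0.3925, -1.0900, -1.3443)
step 35: x0=(0.7427, 1.3655, 0.1236) x1=(-0.3764, -1.0509, -1.3470)
step 36: x0=(0.7261, 1.3542, 0.1200) x1=(-0.3600, -1.0112, -1.3492)
step 37: x0=(0.7092, 1.3424, 0.1160) x1=(-0.3433, -0.9709, -1.3512)
step 38: x0=(0.6920, 1.3299, 0.1116) x1=(-0.3264, -0.9300, -1.3527)
step 39: x0=(0.6745, 1.3169, 0.1068) x1=(-0.3092, -0.8886, -1.3539)
step 40: x0=(0.6568, 1.3032, 0.1017) x1=(-0.2918, -0.8467, -1.3548)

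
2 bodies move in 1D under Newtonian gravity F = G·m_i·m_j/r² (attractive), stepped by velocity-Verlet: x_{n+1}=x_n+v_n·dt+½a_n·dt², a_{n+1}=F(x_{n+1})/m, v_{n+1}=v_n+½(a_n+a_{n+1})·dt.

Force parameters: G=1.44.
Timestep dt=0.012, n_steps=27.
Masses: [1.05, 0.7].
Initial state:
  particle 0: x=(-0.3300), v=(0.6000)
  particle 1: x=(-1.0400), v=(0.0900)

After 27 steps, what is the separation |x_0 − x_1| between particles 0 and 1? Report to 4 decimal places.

step 0: x0=(-0.3300) x1=(-1.0400)
step 1: x0=(-0.3229) x1=(-1.0387)
step 2: x0=(-0.3162) x1=(-1.0370)
step 3: x0=(-0.3097) x1=(-1.0348)
step 4: x0=(-0.3035) x1=(-1.0323)
step 5: x0=(-0.2975) x1=(-1.0293)
step 6: x0=(-0.2918) x1=(-1.0260)
step 7: x0=(-0.2864) x1=(-1.0222)
step 8: x0=(-0.2813) x1=(-1.0180)
step 9: x0=(-0.2764) x1=(-1.0134)
step 10: x0=(-0.2718) x1=(-1.0084)
step 11: x0=(-0.2675) x1=(-1.0031)
step 12: x0=(-0.2634) x1=(-0.9973)
step 13: x0=(-0.2596) x1=(-0.9911)
step 14: x0=(-0.2561) x1=(-0.9845)
step 15: x0=(-0.2529) x1=(-0.9775)
step 16: x0=(-0.2499) x1=(-0.9701)
step 17: x0=(-0.2472) x1=(-0.9622)
step 18: x0=(-0.2448) x1=(-0.9540)
step 19: x0=(-0.2427) x1=(-0.9453)
step 20: x0=(-0.2408) x1=(-0.9361)
step 21: x0=(-0.2393) x1=(-0.9266)
step 22: x0=(-0.2381) x1=(-0.9165)
step 23: x0=(-0.2372) x1=(-0.9060)
step 24: x0=(-0.2366) x1=(-0.8950)
step 25: x0=(-0.2364) x1=(-0.8835)
step 26: x0=(-0.2365) x1=(-0.8714)
step 27: x0=(-0.2369) x1=(-0.8589)

0.6219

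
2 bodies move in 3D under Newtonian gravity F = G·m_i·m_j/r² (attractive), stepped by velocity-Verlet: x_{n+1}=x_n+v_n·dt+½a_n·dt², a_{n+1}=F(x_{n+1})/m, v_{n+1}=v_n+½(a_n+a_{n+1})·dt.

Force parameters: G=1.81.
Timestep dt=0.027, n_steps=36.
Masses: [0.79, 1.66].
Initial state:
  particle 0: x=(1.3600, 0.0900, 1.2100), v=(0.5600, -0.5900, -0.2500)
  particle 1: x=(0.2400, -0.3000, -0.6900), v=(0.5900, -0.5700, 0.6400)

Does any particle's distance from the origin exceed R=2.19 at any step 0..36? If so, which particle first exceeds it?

no

step 0: x0=(1.3600, 0.0900, 1.2100) x1=(0.2400, -0.3000, -0.6900)
step 1: x0=(1.3750, 0.0740, 1.2031) x1=(0.2560, -0.3154, -0.6726)
step 2: x0=(1.3898, 0.0580, 1.1958) x1=(0.2721, -0.3307, -0.6551)
step 3: x0=(1.4044, 0.0419, 1.1881) x1=(0.2883, -0.3460, -0.6374)
step 4: x0=(1.4187, 0.0257, 1.1800) x1=(0.3046, -0.3613, -0.6194)
step 5: x0=(1.4327, 0.0094, 1.1715) x1=(0.3210, -0.3765, -0.6013)
step 6: x0=(1.4466, -0.0070, 1.1626) x1=(0.3376, -0.3917, -0.5830)
step 7: x0=(1.4601, -0.0235, 1.1533) x1=(0.3542, -0.4068, -0.5646)
step 8: x0=(1.4734, -0.0401, 1.1436) x1=(0.3710, -0.4219, -0.5459)
step 9: x0=(1.4864, -0.0567, 1.1335) x1=(0.3880, -0.4369, -0.5270)
step 10: x0=(1.4991, -0.0735, 1.1229) x1=(0.4050, -0.4519, -0.5079)
step 11: x0=(1.5116, -0.0904, 1.1119) x1=(0.4223, -0.4669, -0.4886)
step 12: x0=(1.5237, -0.1073, 1.1004) x1=(0.4396, -0.4817, -0.4690)
step 13: x0=(1.5355, -0.1244, 1.0885) x1=(0.4571, -0.4966, -0.4493)
step 14: x0=(1.5469, -0.1416, 1.0760) x1=(0.4748, -0.5114, -0.4293)
step 15: x0=(1.5580, -0.1589, 1.0631) x1=(0.4926, -0.5261, -0.4091)
step 16: x0=(1.5687, -0.1764, 1.0497) x1=(0.5107, -0.5408, -0.3886)
step 17: x0=(1.5791, -0.1940, 1.0357) x1=(0.5289, -0.5554, -0.3679)
step 18: x0=(1.5890, -0.2117, 1.0213) x1=(0.5473, -0.5699, -0.3470)
step 19: x0=(1.5986, -0.2295, 1.0062) x1=(0.5658, -0.5844, -0.3257)
step 20: x0=(1.6077, -0.2476, 0.9906) x1=(0.5846, -0.5988, -0.3042)
step 21: x0=(1.6163, -0.2657, 0.9744) x1=(0.6037, -0.6131, -0.2825)
step 22: x0=(1.6244, -0.2841, 0.9576) x1=(0.6229, -0.6273, -0.2604)
step 23: x0=(1.6320, -0.3026, 0.9402) x1=(0.6424, -0.6415, -0.2380)
step 24: x0=(1.6391, -0.3213, 0.9221) x1=(0.6622, -0.6556, -0.2153)
step 25: x0=(1.6455, -0.3402, 0.9033) x1=(0.6823, -0.6695, -0.1923)
step 26: x0=(1.6514, -0.3594, 0.8838) x1=(0.7026, -0.6834, -0.1690)
step 27: x0=(1.6565, -0.3787, 0.8635) x1=(0.7233, -0.6972, -0.1453)
step 28: x0=(1.6609, -0.3983, 0.8425) x1=(0.7443, -0.7108, -0.1212)
step 29: x0=(1.6646, -0.4182, 0.8206) x1=(0.7657, -0.7243, -0.0967)
step 30: x0=(1.6674, -0.4384, 0.7978) x1=(0.7875, -0.7377, -0.0718)
step 31: x0=(1.6692, -0.4589, 0.7742) x1=(0.8097, -0.7509, -0.0465)
step 32: x0=(1.6700, -0.4797, 0.7495) x1=(0.8325, -0.7639, -0.0207)
step 33: x0=(1.6697, -0.5009, 0.7238) x1=(0.8558, -0.7768, 0.0056)
step 34: x0=(1.6681, -0.5226, 0.6970) x1=(0.8796, -0.7895, 0.0324)
step 35: x0=(1.6651, -0.5447, 0.6690) x1=(0.9042, -0.8019, 0.0598)
step 36: x0=(1.6605, -0.5674, 0.6397) x1=(0.9295, -0.8141, 0.0879)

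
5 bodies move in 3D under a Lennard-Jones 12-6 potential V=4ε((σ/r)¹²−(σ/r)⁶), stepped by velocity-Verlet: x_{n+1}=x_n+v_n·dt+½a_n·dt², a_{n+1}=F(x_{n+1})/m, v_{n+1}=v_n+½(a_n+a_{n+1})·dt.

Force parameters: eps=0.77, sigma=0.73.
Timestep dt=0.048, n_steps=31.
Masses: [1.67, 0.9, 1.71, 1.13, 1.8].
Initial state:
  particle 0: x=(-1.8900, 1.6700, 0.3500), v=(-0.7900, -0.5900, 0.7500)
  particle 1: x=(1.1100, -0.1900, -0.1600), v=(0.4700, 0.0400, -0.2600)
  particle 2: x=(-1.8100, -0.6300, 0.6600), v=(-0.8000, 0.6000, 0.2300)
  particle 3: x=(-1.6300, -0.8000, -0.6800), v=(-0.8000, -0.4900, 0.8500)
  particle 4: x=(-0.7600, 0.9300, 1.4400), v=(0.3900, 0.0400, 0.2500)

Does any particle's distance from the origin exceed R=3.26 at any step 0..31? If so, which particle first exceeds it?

yes, particle 0

step 0: x0=(-1.8900, 1.6700, 0.3500) x1=(1.1100, -0.1900, -0.1600) x2=(-1.8100, -0.6300, 0.6600) x3=(-1.6300, -0.8000, -0.6800) x4=(-0.7600, 0.9300, 1.4400)
step 1: x0=(-1.9279, 1.6417, 0.3860) x1=(1.1326, -0.1881, -0.1725) x2=(-1.8484, -0.6012, 0.6708) x3=(-1.6684, -0.8235, -0.6389) x4=(-0.7413, 0.9319, 1.4520)
step 2: x0=(-1.9657, 1.6133, 0.4221) x1=(1.1551, -0.1862, -0.1850) x2=(-1.8867, -0.5725, 0.6812) x3=(-1.7070, -0.8468, -0.5971) x4=(-0.7227, 0.9339, 1.4639)
step 3: x0=(-2.0035, 1.5848, 0.4582) x1=(1.1776, -0.1842, -0.1974) x2=(-1.9249, -0.5438, 0.6912) x3=(-1.7456, -0.8700, -0.5546) x4=(-0.7041, 0.9358, 1.4757)
step 4: x0=(-2.0413, 1.5563, 0.4944) x1=(1.2002, -0.1823, -0.2099) x2=(-1.9630, -0.5152, 0.7005) x3=(-1.7843, -0.8930, -0.5112) x4=(-0.6856, 0.9377, 1.4876)
step 5: x0=(-2.0789, 1.5278, 0.5306) x1=(1.2227, -0.1804, -0.2224) x2=(-2.0010, -0.4868, 0.7093) x3=(-1.8232, -0.9157, -0.4669) x4=(-0.6671, 0.9397, 1.4993)
step 6: x0=(-2.1166, 1.4992, 0.5668) x1=(1.2452, -0.1784, -0.2348) x2=(-2.0389, -0.4586, 0.7175) x3=(-1.8622, -0.9380, -0.4217) x4=(-0.6487, 0.9416, 1.5111)
step 7: x0=(-2.1542, 1.4706, 0.6030) x1=(1.2677, -0.1765, -0.2473) x2=(-2.0767, -0.4306, 0.7250) x3=(-1.9014, -0.9599, -0.3755) x4=(-0.6304, 0.9436, 1.5227)
step 8: x0=(-2.1917, 1.4419, 0.6393) x1=(1.2902, -0.1746, -0.2597) x2=(-2.1144, -0.4029, 0.7319) x3=(-1.9407, -0.9813, -0.3282) x4=(-0.6121, 0.9456, 1.5344)
step 9: x0=(-2.2292, 1.4131, 0.6756) x1=(1.3126, -0.1726, -0.2722) x2=(-2.1519, -0.3755, 0.7379) x3=(-1.9803, -1.0020, -0.2798) x4=(-0.5938, 0.9475, 1.5460)
step 10: x0=(-2.2667, 1.3843, 0.7120) x1=(1.3351, -0.1707, -0.2846) x2=(-2.1893, -0.3485, 0.7433) x3=(-2.0200, -1.0220, -0.2302) x4=(-0.5756, 0.9495, 1.5576)
step 11: x0=(-2.3041, 1.3553, 0.7483) x1=(1.3576, -0.1688, -0.2971) x2=(-2.2266, -0.3220, 0.7478) x3=(-2.0599, -1.0412, -0.1794) x4=(-0.5575, 0.9514, 1.5692)
step 12: x0=(-2.3415, 1.3263, 0.7846) x1=(1.3801, -0.1668, -0.3095) x2=(-2.2637, -0.2960, 0.7515) x3=(-2.1000, -1.0595, -0.1274) x4=(-0.5393, 0.9534, 1.5808)
step 13: x0=(-2.3789, 1.2971, 0.8210) x1=(1.4025, -0.1649, -0.3219) x2=(-2.3006, -0.2706, 0.7545) x3=(-2.1404, -1.0767, -0.0742) x4=(-0.5212, 0.9553, 1.5923)
step 14: x0=(-2.4162, 1.2677, 0.8574) x1=(1.4250, -0.1629, -0.3344) x2=(-2.3374, -0.2458, 0.7566) x3=(-2.1810, -1.0927, -0.0198) x4=(-0.5031, 0.9573, 1.6039)
step 15: x0=(-2.4535, 1.2381, 0.8937) x1=(1.4475, -0.1610, -0.3468) x2=(-2.3741, -0.2216, 0.7580) x3=(-2.2218, -1.1074, 0.0358) x4=(-0.4851, 0.9592, 1.6154)
step 16: x0=(-2.4907, 1.2083, 0.9300) x1=(1.4699, -0.1591, -0.3592) x2=(-2.4106, -0.1982, 0.7587) x3=(-2.2629, -1.1206, 0.0926) x4=(-0.4671, 0.9611, 1.6269)
step 17: x0=(-2.5280, 1.1781, 0.9663) x1=(1.4924, -0.1571, -0.3716) x2=(-2.4469, -0.1754, 0.7586) x3=(-2.3042, -1.1324, 0.1504) x4=(-0.4491, 0.9631, 1.6384)
step 18: x0=(-2.5652, 1.1476, 1.0026) x1=(1.5148, -0.1552, -0.3841) x2=(-2.4831, -0.1533, 0.7580) x3=(-2.3457, -1.1425, 0.2093) x4=(-0.4311, 0.9650, 1.6499)
step 19: x0=(-2.6023, 1.1165, 1.0387) x1=(1.5373, -0.1532, -0.3965) x2=(-2.5192, -0.1318, 0.7568) x3=(-2.3875, -1.1509, 0.2692) x4=(-0.4131, 0.9669, 1.6614)
step 20: x0=(-2.6394, 1.0848, 1.0747) x1=(1.5597, -0.1513, -0.4089) x2=(-2.5551, -0.1109, 0.7552) x3=(-2.4296, -1.1575, 0.3299) x4=(-0.3951, 0.9689, 1.6729)
step 21: x0=(-2.6764, 1.0524, 1.1105) x1=(1.5821, -0.1493, -0.4213) x2=(-2.5910, -0.0905, 0.7533) x3=(-2.4718, -1.1622, 0.3914) x4=(-0.3772, 0.9708, 1.6843)
step 22: x0=(-2.7134, 1.0190, 1.1461) x1=(1.6046, -0.1474, -0.4337) x2=(-2.6267, -0.0704, 0.7512) x3=(-2.5142, -1.1651, 0.4535) x4=(-0.3593, 0.9727, 1.6958)
step 23: x0=(-2.7502, 0.9845, 1.1812) x1=(1.6270, -0.1454, -0.4461) x2=(-2.6625, -0.0505, 0.7492) x3=(-2.5569, -1.1660, 0.5161) x4=(-0.3413, 0.9746, 1.7073)
step 24: x0=(-2.7869, 0.9486, 1.2157) x1=(1.6494, -0.1435, -0.4586) x2=(-2.6982, -0.0306, 0.7475) x3=(-2.5997, -1.1651, 0.5791) x4=(-0.3234, 0.9765, 1.7187)
step 25: x0=(-2.8235, 0.9112, 1.2496) x1=(1.6719, -0.1415, -0.4710) x2=(-2.7340, -0.0103, 0.7464) x3=(-2.6427, -1.1623, 0.6424) x4=(-0.3055, 0.9785, 1.7302)
step 26: x0=(-2.8599, 0.8720, 1.2824) x1=(1.6943, -0.1396, -0.4834) x2=(-2.7698, 0.0106, 0.7461) x3=(-2.6858, -1.1578, 0.7059) x4=(-0.2876, 0.9804, 1.7416)
step 27: x0=(-2.8961, 0.8306, 1.3139) x1=(1.7167, -0.1376, -0.4958) x2=(-2.8058, 0.0325, 0.7470) x3=(-2.7291, -1.1515, 0.7694) x4=(-0.2697, 0.9823, 1.7531)
step 28: x0=(-2.9320, 0.7869, 1.3437) x1=(1.7392, -0.1356, -0.5082) x2=(-2.8419, 0.0556, 0.7496) x3=(-2.7724, -1.1437, 0.8329) x4=(-0.2519, 0.9842, 1.7645)
step 29: x0=(-2.9676, 0.7406, 1.3715) x1=(1.7616, -0.1337, -0.5206) x2=(-2.8783, 0.0803, 0.7543) x3=(-2.8158, -1.1345, 0.8963) x4=(-0.2340, 0.9861, 1.7760)
step 30: x0=(-3.0028, 0.6917, 1.3969) x1=(1.7840, -0.1317, -0.5330) x2=(-2.9150, 0.1067, 0.7614) x3=(-2.8593, -1.1239, 0.9596) x4=(-0.2161, 0.9880, 1.7874)
step 31: x0=(-3.0377, 0.6407, 1.4200) x1=(1.8064, -0.1298, -0.5454) x2=(-2.9520, 0.1343, 0.7708) x3=(-2.9029, -1.1122, 1.0228) x4=(-0.1982, 0.9899, 1.7989)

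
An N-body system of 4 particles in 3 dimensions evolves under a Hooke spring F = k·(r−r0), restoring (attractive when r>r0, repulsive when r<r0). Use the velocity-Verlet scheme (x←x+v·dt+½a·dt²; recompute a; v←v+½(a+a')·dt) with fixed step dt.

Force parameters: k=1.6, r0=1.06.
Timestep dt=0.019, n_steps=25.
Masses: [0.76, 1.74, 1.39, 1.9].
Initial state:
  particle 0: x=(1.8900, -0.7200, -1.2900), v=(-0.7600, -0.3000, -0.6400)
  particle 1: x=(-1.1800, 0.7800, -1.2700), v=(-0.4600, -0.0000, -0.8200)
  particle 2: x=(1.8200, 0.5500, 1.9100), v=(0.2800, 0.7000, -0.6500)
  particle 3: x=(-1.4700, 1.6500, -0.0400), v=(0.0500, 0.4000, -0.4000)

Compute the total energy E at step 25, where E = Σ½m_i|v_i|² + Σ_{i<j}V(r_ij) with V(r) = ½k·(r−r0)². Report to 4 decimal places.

35.3415

step 0: x0=(1.8900, -0.7200, -1.2900) x1=(-1.1800, 0.7800, -1.2700) x2=(1.8200, 0.5500, 1.9100) x3=(-1.4700, 1.6500, -0.0400)
step 1: x0=(1.8738, -0.7243, -1.3010) x1=(-1.1880, 0.7798, -1.2851) x2=(1.8244, 0.5633, 1.8964) x3=(-1.4683, 1.6572, -0.0476)
step 2: x0=(1.8540, -0.7258, -1.3095) x1=(-1.1946, 0.7794, -1.2993) x2=(1.8268, 0.5767, 1.8803) x3=(-1.4650, 1.6635, -0.0551)
step 3: x0=(1.8307, -0.7244, -1.3156) x1=(-1.1998, 0.7786, -1.3126) x2=(1.8272, 0.5900, 1.8616) x3=(-1.4603, 1.6689, -0.0627)
step 4: x0=(1.8040, -0.7202, -1.3194) x1=(-1.2035, 0.7776, -1.3249) x2=(1.8258, 0.6034, 1.8405) x3=(-1.4540, 1.6734, -0.0702)
step 5: x0=(1.7739, -0.7131, -1.3208) x1=(-1.2059, 0.7762, -1.3363) x2=(1.8223, 0.6168, 1.8169) x3=(-1.4463, 1.6771, -0.0777)
step 6: x0=(1.7404, -0.7032, -1.3198) x1=(-1.2068, 0.7746, -1.3468) x2=(1.8169, 0.6302, 1.7908) x3=(-1.4370, 1.6799, -0.0851)
step 7: x0=(1.7036, -0.6906, -1.3166) x1=(-1.2063, 0.7727, -1.3563) x2=(1.8096, 0.6435, 1.7623) x3=(-1.4263, 1.6819, -0.0926)
step 8: x0=(1.6636, -0.6751, -1.3111) x1=(-1.2044, 0.7705, -1.3649) x2=(1.8003, 0.6569, 1.7313) x3=(-1.4142, 1.6829, -0.1001)
step 9: x0=(1.6205, -0.6569, -1.3033) x1=(-1.2012, 0.7681, -1.3726) x2=(1.7890, 0.6702, 1.6980) x3=(-1.4006, 1.6832, -0.1075)
step 10: x0=(1.5744, -0.6359, -1.2934) x1=(-1.1966, 0.7654, -1.3794) x2=(1.7758, 0.6834, 1.6623) x3=(-1.3856, 1.6826, -0.1150)
step 11: x0=(1.5254, -0.6124, -1.2813) x1=(-1.1907, 0.7626, -1.3852) x2=(1.7607, 0.6966, 1.6244) x3=(-1.3693, 1.6812, -0.1224)
step 12: x0=(1.4735, -0.5861, -1.2672) x1=(-1.1835, 0.7595, -1.3902) x2=(1.7436, 0.7098, 1.5841) x3=(-1.3516, 1.6790, -0.1299)
step 13: x0=(1.4189, -0.5574, -1.2511) x1=(-1.1750, 0.7562, -1.3942) x2=(1.7247, 0.7229, 1.5417) x3=(-1.3326, 1.6759, -0.1373)
step 14: x0=(1.3617, -0.5261, -1.2330) x1=(-1.1652, 0.7527, -1.3974) x2=(1.7039, 0.7360, 1.4971) x3=(-1.3124, 1.6721, -0.1448)
step 15: x0=(1.3021, -0.4925, -1.2131) x1=(-1.1543, 0.7490, -1.3997) x2=(1.6812, 0.7489, 1.4504) x3=(-1.2909, 1.6676, -0.1522)
step 16: x0=(1.2401, -0.4565, -1.1914) x1=(-1.1422, 0.7452, -1.4011) x2=(1.6567, 0.7619, 1.4016) x3=(-1.2683, 1.6623, -0.1597)
step 17: x0=(1.1759, -0.4182, -1.1680) x1=(-1.1289, 0.7413, -1.4016) x2=(1.6304, 0.7747, 1.3508) x3=(-1.2444, 1.6562, -0.1672)
step 18: x0=(1.1096, -0.3778, -1.1430) x1=(-1.1145, 0.7372, -1.4014) x2=(1.6024, 0.7875, 1.2982) x3=(-1.2195, 1.6495, -0.1747)
step 19: x0=(1.0414, -0.3354, -1.1165) x1=(-1.0990, 0.7330, -1.4003) x2=(1.5726, 0.8002, 1.2437) x3=(-1.1935, 1.6421, -0.1822)
step 20: x0=(0.9713, -0.2909, -1.0886) x1=(-1.0826, 0.7287, -1.3984) x2=(1.5411, 0.8129, 1.1874) x3=(-1.1665, 1.6340, -0.1897)
step 21: x0=(0.8997, -0.2446, -1.0593) x1=(-1.0651, 0.7244, -1.3957) x2=(1.5079, 0.8254, 1.1294) x3=(-1.1385, 1.6253, -0.1972)
step 22: x0=(0.8266, -0.1965, -1.0288) x1=(-1.0467, 0.7199, -1.3922) x2=(1.4731, 0.8379, 1.0697) x3=(-1.1095, 1.6160, -0.2047)
step 23: x0=(0.7521, -0.1468, -0.9971) x1=(-1.0274, 0.7155, -1.3880) x2=(1.4367, 0.8504, 1.0085) x3=(-1.0797, 1.6062, -0.2123)
step 24: x0=(0.6764, -0.0956, -0.9644) x1=(-1.0073, 0.7110, -1.3831) x2=(1.3988, 0.8628, 0.9459) x3=(-1.0491, 1.5958, -0.2198)
step 25: x0=(0.5997, -0.0429, -0.9307) x1=(-0.9864, 0.7066, -1.3774) x2=(1.3595, 0.8751, 0.8819) x3=(-1.0177, 1.5849, -0.2273)
step 0 velocities: v0=(-0.7600, -0.3000, -0.6400) v1=(-0.4600, -0.0000, -0.8200) v2=(0.2800, 0.7000, -0.6500) v3=(0.0500, 0.4000, -0.4000)
step 0: KE=2.1735, PE=33.1795, E=35.3530
step 25 velocities: v0=(-4.0615, 2.8045, 1.7954) v1=(1.1203, -0.2350, 0.3137) v2=(-2.1095, 0.6461, -3.4041) v3=(1.6715, -0.5871, -0.3976)
step 25: KE=26.2758, PE=9.0658, E=35.3415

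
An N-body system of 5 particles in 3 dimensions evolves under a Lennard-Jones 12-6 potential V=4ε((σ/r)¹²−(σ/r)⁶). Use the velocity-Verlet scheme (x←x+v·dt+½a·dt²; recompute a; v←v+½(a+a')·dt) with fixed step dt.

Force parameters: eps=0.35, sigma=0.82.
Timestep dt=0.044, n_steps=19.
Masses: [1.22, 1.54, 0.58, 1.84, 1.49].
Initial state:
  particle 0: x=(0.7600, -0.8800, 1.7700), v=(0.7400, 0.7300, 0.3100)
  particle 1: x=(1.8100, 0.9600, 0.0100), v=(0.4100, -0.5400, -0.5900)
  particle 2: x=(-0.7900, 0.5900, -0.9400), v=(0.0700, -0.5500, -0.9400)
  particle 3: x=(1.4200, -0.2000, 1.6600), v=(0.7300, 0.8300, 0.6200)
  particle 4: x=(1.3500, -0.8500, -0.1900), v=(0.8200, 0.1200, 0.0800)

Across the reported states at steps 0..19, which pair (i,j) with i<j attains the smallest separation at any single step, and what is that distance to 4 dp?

step 0: x0=(0.7600, -0.8800, 1.7700) x1=(1.8100, 0.9600, 0.0100) x2=(-0.7900, 0.5900, -0.9400) x3=(1.4200, -0.2000, 1.6600) x4=(1.3500, -0.8500, -0.1900)
step 1: x0=(0.7929, -0.8475, 1.7836) x1=(1.8280, 0.9362, -0.0160) x2=(-0.7869, 0.5658, -0.9814) x3=(1.4519, -0.1637, 1.6873) x4=(1.3861, -0.8447, -0.1865)
step 2: x0=(0.8267, -0.8142, 1.7970) x1=(1.8460, 0.9124, -0.0419) x2=(-0.7838, 0.5416, -1.0227) x3=(1.4832, -0.1280, 1.7146) x4=(1.4222, -0.8393, -0.1829)
step 3: x0=(0.8611, -0.7801, 1.8103) x1=(1.8640, 0.8885, -0.0678) x2=(-0.7807, 0.5174, -1.0641) x3=(1.5141, -0.0928, 1.7420) x4=(1.4583, -0.8339, -0.1792)
step 4: x0=(0.8963, -0.7453, 1.8235) x1=(1.8820, 0.8645, -0.0937) x2=(-0.7776, 0.4932, -1.1054) x3=(1.5445, -0.0580, 1.7694) x4=(1.4943, -0.8284, -0.1755)
step 5: x0=(0.9321, -0.7098, 1.8366) x1=(1.9000, 0.8405, -0.1196) x2=(-0.7744, 0.4690, -1.1467) x3=(1.5745, -0.0237, 1.7968) x4=(1.5305, -0.8229, -0.1718)
step 6: x0=(0.9684, -0.6738, 1.8497) x1=(1.9179, 0.8163, -0.1455) x2=(-0.7713, 0.4447, -1.1880) x3=(1.6042, 0.0102, 1.8242) x4=(1.5666, -0.8172, -0.1681)
step 7: x0=(1.0051, -0.6373, 1.8627) x1=(1.9358, 0.7921, -0.1714) x2=(-0.7681, 0.4205, -1.2294) x3=(1.6336, 0.0439, 1.8516) x4=(1.6027, -0.8115, -0.1643)
step 8: x0=(1.0420, -0.6007, 1.8757) x1=(1.9537, 0.7678, -0.1972) x2=(-0.7650, 0.3963, -1.2707) x3=(1.6629, 0.0774, 1.8790) x4=(1.6388, -0.8056, -0.1605)
step 9: x0=(1.0789, -0.5641, 1.8887) x1=(1.9716, 0.7434, -0.2231) x2=(-0.7618, 0.3721, -1.3120) x3=(1.6922, 0.1110, 1.9063) x4=(1.6750, -0.7997, -0.1566)
step 10: x0=(1.1155, -0.5277, 1.9017) x1=(1.9894, 0.7188, -0.2489) x2=(-0.7586, 0.3478, -1.3533) x3=(1.7217, 0.1447, 1.9336) x4=(1.7112, -0.7936, -0.1528)
step 11: x0=(1.1516, -0.4920, 1.9146) x1=(2.0072, 0.6941, -0.2747) x2=(-0.7554, 0.3236, -1.3946) x3=(1.7516, 0.1789, 1.9610) x4=(1.7474, -0.7873, -0.1489)
step 12: x0=(1.1869, -0.4572, 1.9274) x1=(2.0250, 0.6692, -0.3005) x2=(-0.7522, 0.2994, -1.4359) x3=(1.7819, 0.2136, 1.9883) x4=(1.7836, -0.7809, -0.1450)
step 13: x0=(1.2214, -0.4233, 1.9401) x1=(2.0427, 0.6441, -0.3262) x2=(-0.7490, 0.2752, -1.4772) x3=(1.8129, 0.2489, 2.0157) x4=(1.8198, -0.7742, -0.1412)
step 14: x0=(1.2550, -0.3904, 1.9527) x1=(2.0604, 0.6188, -0.3519) x2=(-0.7458, 0.2509, -1.5185) x3=(1.8444, 0.2850, 2.0432) x4=(1.8561, -0.7673, -0.1373)
step 15: x0=(1.2878, -0.3584, 1.9651) x1=(2.0781, 0.5933, -0.3776) x2=(-0.7426, 0.2267, -1.5598) x3=(1.8764, 0.3216, 2.0707) x4=(1.8924, -0.7602, -0.1335)
step 16: x0=(1.3202, -0.3270, 1.9775) x1=(2.0957, 0.5674, -0.4032) x2=(-0.7394, 0.2025, -1.6011) x3=(1.9088, 0.3586, 2.0983) x4=(1.9288, -0.7527, -0.1297)
step 17: x0=(1.3522, -0.2959, 1.9897) x1=(2.1132, 0.5412, -0.4287) x2=(-0.7361, 0.1782, -1.6424) x3=(1.9414, 0.3958, 2.1260) x4=(1.9652, -0.7449, -0.1259)
step 18: x0=(1.3841, -0.2650, 2.0019) x1=(2.1308, 0.5147, -0.4541) x2=(-0.7329, 0.1540, -1.6837) x3=(1.9740, 0.4331, 2.1536) x4=(2.0016, -0.7367, -0.1222)
step 19: x0=(1.4163, -0.2338, 2.0142) x1=(2.1482, 0.4877, -0.4794) x2=(-0.7297, 0.1298, -1.7249) x3=(2.0065, 0.4702, 2.1812) x4=(2.0381, -0.7281, -0.1187)

pair (0,3), distance 0.8986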